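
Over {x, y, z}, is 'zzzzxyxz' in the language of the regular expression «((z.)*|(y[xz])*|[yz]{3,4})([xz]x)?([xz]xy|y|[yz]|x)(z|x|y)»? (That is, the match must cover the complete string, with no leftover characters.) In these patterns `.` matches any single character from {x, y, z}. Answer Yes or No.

No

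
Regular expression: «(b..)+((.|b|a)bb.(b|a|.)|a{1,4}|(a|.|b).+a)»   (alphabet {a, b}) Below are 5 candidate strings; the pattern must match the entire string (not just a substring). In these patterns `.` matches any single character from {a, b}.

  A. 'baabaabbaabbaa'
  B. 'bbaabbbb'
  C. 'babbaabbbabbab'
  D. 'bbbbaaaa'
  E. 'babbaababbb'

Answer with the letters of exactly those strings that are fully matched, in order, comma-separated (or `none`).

A, B, C, D

A → match
B → match
C → match
D → match
E → no match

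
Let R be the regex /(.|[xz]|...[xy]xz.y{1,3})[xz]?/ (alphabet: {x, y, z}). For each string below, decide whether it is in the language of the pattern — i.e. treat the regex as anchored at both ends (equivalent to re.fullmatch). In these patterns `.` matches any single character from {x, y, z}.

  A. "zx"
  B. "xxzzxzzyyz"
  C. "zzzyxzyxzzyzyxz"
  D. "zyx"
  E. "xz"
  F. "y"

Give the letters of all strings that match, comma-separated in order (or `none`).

A → match
B → no match
C → no match
D → no match
E → match
F → match

A, E, F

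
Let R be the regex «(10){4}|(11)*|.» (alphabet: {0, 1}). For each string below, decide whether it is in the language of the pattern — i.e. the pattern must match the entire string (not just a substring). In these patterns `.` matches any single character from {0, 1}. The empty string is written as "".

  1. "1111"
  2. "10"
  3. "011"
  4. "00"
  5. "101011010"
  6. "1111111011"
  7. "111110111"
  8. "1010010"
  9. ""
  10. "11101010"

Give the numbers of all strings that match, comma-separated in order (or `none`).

1, 9

1 → match
2 → no match
3 → no match
4 → no match
5 → no match
6 → no match
7 → no match
8 → no match
9 → match
10 → no match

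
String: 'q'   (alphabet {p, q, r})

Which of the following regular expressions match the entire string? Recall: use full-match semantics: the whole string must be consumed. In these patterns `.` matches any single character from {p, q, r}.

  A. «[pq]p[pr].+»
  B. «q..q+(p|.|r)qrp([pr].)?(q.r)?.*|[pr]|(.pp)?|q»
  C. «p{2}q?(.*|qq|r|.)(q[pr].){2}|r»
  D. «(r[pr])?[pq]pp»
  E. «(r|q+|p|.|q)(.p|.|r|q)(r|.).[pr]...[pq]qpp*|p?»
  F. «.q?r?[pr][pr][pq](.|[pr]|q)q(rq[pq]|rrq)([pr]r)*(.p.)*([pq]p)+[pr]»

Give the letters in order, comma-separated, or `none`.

B

A → no match
B → match
C → no match
D → no match — must end with 'pp'
E → no match
F → no match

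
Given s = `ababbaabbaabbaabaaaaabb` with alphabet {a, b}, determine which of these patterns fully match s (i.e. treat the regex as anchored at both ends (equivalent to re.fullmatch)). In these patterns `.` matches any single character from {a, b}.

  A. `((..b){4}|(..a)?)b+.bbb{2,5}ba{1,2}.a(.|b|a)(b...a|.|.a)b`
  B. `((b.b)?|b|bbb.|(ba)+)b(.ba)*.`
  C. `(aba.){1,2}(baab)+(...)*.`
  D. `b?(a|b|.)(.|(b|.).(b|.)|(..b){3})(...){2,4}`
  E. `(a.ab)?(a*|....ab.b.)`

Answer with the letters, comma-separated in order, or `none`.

C

A → no match
B → no match
C → match
D → no match
E → no match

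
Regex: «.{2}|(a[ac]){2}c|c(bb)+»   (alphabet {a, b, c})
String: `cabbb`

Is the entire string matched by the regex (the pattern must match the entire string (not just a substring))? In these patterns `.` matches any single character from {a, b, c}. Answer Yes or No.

No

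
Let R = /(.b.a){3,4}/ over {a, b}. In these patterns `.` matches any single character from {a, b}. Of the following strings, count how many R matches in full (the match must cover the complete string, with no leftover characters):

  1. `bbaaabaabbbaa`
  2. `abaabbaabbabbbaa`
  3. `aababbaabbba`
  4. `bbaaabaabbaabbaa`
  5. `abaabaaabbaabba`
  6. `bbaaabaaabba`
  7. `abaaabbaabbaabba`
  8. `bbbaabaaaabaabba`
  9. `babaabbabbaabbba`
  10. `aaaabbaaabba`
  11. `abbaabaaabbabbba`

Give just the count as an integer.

1 → no match
2 → no match
3 → no match
4 → match
5 → no match
6 → match
7 → match
8 → no match
9 → no match
10 → no match
11 → match
Total matched: 4

4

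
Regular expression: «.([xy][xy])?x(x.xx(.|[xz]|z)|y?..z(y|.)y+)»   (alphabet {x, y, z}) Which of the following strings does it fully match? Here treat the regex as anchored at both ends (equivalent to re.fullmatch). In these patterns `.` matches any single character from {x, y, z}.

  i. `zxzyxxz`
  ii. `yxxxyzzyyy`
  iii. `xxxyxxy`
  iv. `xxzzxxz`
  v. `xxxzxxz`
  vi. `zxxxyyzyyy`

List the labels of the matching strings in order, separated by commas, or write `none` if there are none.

ii, iii, v, vi

i → no match
ii → match
iii → match
iv → no match
v → match
vi → match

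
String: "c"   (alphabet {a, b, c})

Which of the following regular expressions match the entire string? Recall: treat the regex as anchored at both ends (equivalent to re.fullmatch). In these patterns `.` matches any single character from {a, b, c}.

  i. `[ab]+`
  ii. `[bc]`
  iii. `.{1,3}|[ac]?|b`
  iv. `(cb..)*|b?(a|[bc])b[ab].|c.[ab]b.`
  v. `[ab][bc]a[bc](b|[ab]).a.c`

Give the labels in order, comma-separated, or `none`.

i → no match
ii → match
iii → match
iv → no match
v → no match

ii, iii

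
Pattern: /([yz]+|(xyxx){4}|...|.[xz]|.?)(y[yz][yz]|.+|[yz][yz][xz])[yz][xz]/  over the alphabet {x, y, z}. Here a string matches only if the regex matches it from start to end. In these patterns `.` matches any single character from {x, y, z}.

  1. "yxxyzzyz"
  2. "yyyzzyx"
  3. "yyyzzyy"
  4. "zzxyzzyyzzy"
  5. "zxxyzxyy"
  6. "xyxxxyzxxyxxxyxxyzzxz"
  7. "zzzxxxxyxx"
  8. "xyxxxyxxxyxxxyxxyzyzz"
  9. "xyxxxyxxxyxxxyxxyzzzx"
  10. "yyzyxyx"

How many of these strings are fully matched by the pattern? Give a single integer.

1 → match
2 → match
3 → no match
4 → no match
5 → no match
6 → no match
7 → no match
8 → match
9 → match
10 → match
Total matched: 5

5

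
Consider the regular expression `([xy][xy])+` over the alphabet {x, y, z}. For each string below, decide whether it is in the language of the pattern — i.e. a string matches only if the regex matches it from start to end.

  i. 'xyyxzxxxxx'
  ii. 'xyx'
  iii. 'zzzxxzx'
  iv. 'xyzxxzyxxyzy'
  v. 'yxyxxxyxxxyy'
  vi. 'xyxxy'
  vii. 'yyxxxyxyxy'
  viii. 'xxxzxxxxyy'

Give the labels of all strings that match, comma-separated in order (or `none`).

v, vii

i → no match
ii → no match
iii → no match
iv → no match
v → match
vi → no match
vii → match
viii → no match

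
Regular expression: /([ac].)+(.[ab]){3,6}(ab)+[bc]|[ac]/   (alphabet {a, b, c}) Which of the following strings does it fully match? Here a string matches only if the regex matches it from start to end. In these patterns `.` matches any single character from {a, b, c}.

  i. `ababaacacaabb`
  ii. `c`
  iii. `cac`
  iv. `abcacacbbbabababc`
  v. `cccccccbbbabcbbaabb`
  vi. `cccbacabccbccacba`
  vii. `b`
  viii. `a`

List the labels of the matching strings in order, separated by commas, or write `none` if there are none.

i → match
ii → match
iii → no match
iv → match
v → match
vi → no match
vii → no match
viii → match

i, ii, iv, v, viii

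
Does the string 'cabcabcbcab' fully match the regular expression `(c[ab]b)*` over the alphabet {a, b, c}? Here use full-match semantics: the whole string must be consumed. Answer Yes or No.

No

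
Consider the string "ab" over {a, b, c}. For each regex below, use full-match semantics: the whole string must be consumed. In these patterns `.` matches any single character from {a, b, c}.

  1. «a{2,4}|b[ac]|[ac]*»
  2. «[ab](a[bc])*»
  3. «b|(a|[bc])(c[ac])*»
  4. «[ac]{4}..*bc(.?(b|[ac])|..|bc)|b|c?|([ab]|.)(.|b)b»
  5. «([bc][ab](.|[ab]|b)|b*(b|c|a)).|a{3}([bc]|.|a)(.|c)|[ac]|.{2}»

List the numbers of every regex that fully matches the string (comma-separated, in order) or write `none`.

1 → no match
2 → no match
3 → no match
4 → no match
5 → match

5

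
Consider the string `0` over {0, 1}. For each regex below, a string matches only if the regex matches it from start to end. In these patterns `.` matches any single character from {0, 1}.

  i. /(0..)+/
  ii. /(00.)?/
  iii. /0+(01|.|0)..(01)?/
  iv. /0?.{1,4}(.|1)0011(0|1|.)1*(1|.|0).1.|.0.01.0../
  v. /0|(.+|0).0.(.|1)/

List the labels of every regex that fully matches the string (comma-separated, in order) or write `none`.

v

i → no match
ii → no match
iii → no match
iv → no match
v → match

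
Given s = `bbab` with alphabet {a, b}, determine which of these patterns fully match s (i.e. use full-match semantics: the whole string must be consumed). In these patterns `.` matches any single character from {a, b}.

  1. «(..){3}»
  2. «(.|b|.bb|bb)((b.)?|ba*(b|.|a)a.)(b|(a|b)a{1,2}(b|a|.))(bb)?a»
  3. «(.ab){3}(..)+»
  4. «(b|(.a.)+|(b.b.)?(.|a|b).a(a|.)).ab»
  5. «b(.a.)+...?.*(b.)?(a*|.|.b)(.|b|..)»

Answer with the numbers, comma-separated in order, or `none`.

4

1 → no match
2 → no match — must end with `a`
3 → no match
4 → match
5 → no match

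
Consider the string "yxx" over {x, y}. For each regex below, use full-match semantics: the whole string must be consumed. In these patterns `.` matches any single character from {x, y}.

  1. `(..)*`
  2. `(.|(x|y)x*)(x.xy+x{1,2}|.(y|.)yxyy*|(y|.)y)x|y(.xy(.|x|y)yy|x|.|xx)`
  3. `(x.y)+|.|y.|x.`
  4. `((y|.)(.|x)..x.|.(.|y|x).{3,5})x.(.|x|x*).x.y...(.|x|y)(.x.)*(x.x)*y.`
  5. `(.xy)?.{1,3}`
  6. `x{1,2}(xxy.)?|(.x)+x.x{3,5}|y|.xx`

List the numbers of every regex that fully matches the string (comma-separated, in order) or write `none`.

1 → no match
2 → match
3 → no match
4 → no match
5 → match
6 → match

2, 5, 6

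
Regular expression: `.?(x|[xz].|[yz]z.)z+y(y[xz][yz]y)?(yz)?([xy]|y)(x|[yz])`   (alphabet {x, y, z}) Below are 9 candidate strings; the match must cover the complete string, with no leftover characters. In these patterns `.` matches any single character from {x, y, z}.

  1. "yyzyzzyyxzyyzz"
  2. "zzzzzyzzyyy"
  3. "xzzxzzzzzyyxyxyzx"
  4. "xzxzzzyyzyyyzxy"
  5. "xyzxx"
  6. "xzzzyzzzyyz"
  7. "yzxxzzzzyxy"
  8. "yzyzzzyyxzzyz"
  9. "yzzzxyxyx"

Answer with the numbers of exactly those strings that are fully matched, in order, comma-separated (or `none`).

4

1 → no match
2. "zzzzzyzzyyy" → no match
3 → no match
4 → match
5. "xyzxx" → no match
6. "xzzzyzzzyyz" → no match
7. "yzxxzzzzyxy" → no match
8 → no match
9. "yzzzxyxyx" → no match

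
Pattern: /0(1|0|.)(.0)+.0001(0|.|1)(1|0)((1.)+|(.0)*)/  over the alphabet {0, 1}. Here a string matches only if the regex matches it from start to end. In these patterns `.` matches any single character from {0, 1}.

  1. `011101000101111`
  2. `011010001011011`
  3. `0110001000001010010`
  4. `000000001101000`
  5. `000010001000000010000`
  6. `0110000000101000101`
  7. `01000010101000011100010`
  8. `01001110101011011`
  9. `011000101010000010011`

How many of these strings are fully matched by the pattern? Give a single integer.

1 → no match
2 → match
3 → match
4 → match
5 → match
6 → match
7 → no match
8 → no match
9 → match
Total matched: 6

6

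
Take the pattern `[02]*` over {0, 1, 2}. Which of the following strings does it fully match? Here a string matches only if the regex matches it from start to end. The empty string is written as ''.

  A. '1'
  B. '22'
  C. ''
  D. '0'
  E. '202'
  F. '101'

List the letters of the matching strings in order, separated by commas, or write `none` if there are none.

A → no match
B → match
C → match
D → match
E → match
F → no match

B, C, D, E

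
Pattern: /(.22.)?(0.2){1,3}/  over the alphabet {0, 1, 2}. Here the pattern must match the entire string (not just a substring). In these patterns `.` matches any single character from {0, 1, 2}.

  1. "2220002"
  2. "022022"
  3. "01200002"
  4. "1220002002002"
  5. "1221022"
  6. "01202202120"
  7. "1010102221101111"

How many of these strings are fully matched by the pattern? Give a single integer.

1 → match
2 → match
3 → no match
4 → match
5 → match
6 → no match — must end with "2"
7 → no match — must end with "2"
Total matched: 4

4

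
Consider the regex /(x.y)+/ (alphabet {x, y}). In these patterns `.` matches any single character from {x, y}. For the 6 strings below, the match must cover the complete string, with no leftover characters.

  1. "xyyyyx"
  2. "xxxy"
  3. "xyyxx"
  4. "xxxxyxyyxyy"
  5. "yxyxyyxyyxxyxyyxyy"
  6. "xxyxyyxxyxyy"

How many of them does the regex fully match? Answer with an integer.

1 → no match — must end with "y"
2 → no match
3 → no match — must end with "y"
4 → no match
5 → no match — must start with "x"
6 → match
Total matched: 1

1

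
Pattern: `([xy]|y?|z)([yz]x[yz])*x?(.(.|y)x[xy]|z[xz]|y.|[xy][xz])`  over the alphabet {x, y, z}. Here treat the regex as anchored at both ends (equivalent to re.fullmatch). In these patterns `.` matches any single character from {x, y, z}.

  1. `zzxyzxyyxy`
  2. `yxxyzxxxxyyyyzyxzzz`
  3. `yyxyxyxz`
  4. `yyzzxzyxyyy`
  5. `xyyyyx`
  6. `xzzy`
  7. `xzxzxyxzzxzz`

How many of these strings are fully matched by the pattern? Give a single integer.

0

1 → no match
2 → no match
3 → no match
4 → no match
5 → no match
6 → no match
7 → no match
Total matched: 0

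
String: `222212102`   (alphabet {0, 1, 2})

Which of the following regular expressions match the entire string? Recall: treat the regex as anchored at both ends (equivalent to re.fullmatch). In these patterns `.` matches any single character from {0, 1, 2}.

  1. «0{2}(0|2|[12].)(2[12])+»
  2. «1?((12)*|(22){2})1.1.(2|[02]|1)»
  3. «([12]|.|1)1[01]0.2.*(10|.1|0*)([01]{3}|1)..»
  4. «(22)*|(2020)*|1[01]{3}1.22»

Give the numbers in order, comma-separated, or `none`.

1 → no match — must start with `0`
2 → match
3 → no match
4 → no match

2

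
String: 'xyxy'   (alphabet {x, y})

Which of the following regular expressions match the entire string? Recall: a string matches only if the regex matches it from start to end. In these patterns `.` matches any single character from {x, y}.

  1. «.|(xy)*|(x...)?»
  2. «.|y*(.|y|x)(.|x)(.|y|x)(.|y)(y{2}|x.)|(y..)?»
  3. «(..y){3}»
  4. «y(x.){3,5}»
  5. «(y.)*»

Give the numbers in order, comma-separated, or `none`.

1 → match
2 → no match
3 → no match
4 → no match — must start with 'yx'
5 → no match

1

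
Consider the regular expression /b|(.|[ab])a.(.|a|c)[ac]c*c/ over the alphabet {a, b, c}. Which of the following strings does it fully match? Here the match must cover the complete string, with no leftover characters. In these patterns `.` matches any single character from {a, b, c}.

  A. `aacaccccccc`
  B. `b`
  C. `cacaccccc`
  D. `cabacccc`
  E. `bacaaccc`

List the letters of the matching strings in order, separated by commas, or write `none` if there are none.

A → match
B → match
C → match
D → match
E → match

A, B, C, D, E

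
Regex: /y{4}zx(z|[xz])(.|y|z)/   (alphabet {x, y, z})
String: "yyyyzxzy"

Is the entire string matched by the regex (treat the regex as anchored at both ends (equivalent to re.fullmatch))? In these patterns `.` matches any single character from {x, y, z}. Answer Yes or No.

Yes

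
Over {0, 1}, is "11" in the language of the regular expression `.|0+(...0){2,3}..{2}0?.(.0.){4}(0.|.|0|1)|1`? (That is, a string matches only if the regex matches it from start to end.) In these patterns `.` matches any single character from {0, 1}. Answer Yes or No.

No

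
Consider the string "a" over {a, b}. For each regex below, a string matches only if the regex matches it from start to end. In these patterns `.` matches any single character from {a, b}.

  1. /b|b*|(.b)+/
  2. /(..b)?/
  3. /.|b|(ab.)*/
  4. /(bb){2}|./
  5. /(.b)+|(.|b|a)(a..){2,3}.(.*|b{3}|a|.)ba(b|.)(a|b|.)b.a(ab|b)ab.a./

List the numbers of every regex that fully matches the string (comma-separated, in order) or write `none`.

3, 4

1 → no match
2 → no match
3 → match
4 → match
5 → no match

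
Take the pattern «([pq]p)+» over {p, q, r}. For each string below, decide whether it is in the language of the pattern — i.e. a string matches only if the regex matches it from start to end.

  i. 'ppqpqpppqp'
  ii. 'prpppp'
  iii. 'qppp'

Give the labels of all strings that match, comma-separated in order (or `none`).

i. 'ppqpqpppqp' → match
ii. 'prpppp' → no match
iii. 'qppp' → match

i, iii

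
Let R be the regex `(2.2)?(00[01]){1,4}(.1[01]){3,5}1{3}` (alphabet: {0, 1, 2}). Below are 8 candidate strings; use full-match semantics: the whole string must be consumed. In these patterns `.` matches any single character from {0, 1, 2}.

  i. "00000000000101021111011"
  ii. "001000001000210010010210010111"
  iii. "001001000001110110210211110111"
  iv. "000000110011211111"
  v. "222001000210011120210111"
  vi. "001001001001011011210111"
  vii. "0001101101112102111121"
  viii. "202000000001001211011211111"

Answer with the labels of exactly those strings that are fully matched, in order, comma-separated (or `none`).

ii, iii, iv, vi, viii

i → no match
ii → match
iii → match
iv → match
v → no match
vi → match
vii → no match
viii → match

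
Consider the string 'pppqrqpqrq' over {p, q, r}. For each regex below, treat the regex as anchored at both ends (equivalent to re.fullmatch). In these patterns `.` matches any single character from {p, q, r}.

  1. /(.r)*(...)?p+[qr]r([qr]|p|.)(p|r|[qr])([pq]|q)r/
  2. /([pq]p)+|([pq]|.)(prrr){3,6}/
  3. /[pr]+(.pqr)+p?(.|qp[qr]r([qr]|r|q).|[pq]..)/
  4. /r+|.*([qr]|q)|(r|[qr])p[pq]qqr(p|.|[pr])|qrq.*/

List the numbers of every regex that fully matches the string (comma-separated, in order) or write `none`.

1 → no match — must end with 'r'
2 → no match
3 → match
4 → match

3, 4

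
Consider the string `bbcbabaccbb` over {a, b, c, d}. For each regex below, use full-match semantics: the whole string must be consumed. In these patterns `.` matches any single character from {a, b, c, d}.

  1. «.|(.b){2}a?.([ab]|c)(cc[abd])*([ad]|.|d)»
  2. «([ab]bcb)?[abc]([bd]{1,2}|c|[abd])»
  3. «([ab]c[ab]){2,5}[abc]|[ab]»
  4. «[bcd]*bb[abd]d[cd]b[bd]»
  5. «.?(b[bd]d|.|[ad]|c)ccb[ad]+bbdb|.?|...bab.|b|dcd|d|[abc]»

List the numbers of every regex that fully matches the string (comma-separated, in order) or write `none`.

1 → match
2 → no match
3 → no match
4 → no match
5 → no match

1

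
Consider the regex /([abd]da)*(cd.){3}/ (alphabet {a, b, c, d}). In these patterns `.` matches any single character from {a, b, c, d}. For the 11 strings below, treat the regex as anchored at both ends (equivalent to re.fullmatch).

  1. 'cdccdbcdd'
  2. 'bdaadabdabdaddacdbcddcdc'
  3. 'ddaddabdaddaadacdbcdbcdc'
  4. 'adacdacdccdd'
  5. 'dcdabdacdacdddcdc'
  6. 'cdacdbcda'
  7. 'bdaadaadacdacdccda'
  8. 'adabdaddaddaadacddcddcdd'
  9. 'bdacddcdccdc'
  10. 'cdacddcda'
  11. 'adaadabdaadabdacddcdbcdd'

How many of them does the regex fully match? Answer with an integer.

10

1. 'cdccdbcdd' → match
2 → match
3 → match
4. 'adacdacdccdd' → match
5 → no match
6. 'cdacdbcda' → match
7 → match
8 → match
9. 'bdacddcdccdc' → match
10. 'cdacddcda' → match
11 → match
Total matched: 10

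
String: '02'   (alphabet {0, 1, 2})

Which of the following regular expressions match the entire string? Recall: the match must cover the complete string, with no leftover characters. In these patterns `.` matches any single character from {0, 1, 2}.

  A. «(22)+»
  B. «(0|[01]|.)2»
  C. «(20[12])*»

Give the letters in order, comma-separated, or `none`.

B

A → no match — must start with '22'
B → match
C → no match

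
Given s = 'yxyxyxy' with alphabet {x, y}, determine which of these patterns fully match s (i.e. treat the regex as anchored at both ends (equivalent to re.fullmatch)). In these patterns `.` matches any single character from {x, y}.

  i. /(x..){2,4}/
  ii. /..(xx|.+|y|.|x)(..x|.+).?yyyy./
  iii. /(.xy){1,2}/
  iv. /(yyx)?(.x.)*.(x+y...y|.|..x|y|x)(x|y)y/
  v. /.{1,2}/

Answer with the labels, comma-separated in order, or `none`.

i → no match — must start with 'x'
ii → no match
iii → no match
iv → match
v → no match

iv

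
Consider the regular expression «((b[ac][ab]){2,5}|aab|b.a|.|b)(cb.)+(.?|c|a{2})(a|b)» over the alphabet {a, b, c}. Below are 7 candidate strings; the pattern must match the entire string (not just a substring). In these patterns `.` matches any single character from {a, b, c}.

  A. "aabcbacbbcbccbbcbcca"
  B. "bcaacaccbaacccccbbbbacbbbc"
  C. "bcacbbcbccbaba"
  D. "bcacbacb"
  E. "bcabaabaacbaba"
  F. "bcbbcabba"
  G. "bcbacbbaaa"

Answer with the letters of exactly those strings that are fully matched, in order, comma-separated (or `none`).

A, C, D, E, G

A → match
B → no match
C → match
D → match
E → match
F → no match
G → match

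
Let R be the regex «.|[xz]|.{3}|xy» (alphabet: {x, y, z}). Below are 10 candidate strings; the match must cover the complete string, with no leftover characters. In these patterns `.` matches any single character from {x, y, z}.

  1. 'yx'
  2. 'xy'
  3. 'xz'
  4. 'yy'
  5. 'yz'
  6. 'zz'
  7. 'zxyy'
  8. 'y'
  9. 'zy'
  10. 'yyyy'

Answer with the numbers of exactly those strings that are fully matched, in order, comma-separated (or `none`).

1. 'yx' → no match
2. 'xy' → match
3. 'xz' → no match
4. 'yy' → no match
5. 'yz' → no match
6. 'zz' → no match
7. 'zxyy' → no match
8. 'y' → match
9. 'zy' → no match
10. 'yyyy' → no match

2, 8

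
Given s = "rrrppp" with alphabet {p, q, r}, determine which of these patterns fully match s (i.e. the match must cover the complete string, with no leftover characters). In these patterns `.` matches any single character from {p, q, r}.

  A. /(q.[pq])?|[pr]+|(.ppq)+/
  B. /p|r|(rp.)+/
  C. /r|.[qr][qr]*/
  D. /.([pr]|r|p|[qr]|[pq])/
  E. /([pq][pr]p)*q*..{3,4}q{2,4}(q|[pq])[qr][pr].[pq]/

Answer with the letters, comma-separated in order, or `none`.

A

A → match
B → no match
C → no match
D → no match
E → no match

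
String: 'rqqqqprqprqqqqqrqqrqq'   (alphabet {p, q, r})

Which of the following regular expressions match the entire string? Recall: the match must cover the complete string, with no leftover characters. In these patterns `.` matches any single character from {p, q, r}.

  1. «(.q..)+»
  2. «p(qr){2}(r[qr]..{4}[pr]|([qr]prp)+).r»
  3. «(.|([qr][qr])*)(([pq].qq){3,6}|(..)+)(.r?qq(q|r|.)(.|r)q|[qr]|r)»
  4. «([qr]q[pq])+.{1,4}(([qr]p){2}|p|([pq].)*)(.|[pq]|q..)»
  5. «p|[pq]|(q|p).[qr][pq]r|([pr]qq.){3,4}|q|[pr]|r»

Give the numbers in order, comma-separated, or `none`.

3, 4

1 → no match
2 → no match — must start with 'pqr'
3 → match
4 → match
5 → no match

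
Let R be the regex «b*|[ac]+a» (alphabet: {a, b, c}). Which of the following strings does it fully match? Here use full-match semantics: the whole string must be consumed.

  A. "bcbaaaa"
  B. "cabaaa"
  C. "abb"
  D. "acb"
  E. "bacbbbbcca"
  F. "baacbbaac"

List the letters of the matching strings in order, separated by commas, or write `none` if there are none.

none

A → no match
B → no match
C → no match
D → no match
E → no match
F → no match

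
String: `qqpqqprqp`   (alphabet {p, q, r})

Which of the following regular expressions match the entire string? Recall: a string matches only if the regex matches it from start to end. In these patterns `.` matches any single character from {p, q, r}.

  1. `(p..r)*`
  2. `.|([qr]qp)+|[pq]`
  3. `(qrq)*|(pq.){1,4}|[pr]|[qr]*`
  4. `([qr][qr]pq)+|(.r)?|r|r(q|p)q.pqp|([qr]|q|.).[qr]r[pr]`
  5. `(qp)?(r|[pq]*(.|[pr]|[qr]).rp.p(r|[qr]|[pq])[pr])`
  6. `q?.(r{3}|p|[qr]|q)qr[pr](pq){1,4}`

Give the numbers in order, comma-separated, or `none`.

2

1 → no match
2 → match
3 → no match
4 → no match
5 → no match
6 → no match — must end with `pq`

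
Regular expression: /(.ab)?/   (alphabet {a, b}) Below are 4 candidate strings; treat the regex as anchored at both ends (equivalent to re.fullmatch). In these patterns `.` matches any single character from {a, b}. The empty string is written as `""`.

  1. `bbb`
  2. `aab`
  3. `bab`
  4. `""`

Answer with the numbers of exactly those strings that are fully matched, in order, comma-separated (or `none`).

1 → no match
2 → match
3 → match
4 → match

2, 3, 4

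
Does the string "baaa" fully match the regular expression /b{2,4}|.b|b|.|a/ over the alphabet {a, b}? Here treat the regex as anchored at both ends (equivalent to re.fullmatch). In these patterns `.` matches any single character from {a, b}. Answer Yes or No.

No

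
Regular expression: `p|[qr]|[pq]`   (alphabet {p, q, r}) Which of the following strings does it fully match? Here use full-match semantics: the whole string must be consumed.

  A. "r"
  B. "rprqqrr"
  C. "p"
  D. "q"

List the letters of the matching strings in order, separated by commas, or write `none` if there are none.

A → match
B → no match
C → match
D → match

A, C, D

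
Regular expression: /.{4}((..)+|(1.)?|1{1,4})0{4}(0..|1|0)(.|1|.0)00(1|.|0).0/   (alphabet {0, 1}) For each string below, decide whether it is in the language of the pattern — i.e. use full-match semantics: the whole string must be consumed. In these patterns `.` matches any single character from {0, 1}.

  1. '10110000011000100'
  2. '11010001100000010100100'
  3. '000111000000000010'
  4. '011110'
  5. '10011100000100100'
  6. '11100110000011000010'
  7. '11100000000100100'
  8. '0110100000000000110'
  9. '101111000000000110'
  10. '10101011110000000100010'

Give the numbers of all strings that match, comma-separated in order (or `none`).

1, 2, 3, 5, 6, 7, 8, 9, 10

1 → match
2 → match
3 → match
4. '011110' → no match
5 → match
6 → match
7 → match
8 → match
9 → match
10 → match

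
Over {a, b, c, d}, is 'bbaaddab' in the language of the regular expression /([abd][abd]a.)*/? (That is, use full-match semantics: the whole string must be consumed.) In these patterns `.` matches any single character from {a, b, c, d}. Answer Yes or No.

Yes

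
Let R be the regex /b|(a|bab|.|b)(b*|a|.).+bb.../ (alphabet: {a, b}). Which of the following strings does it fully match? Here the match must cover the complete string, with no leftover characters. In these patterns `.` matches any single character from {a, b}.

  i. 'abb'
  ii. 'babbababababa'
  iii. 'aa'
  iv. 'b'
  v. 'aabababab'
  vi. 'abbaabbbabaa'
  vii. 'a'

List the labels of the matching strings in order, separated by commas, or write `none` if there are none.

i → no match
ii → no match
iii → no match
iv → match
v → no match
vi → no match
vii → no match

iv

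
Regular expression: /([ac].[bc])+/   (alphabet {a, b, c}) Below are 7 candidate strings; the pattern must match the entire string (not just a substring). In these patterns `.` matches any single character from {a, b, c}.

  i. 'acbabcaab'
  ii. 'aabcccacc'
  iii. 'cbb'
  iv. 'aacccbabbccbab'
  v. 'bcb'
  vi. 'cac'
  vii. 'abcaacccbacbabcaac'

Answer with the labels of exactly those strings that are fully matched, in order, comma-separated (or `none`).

i → match
ii → match
iii → match
iv → no match
v → no match
vi → match
vii → match

i, ii, iii, vi, vii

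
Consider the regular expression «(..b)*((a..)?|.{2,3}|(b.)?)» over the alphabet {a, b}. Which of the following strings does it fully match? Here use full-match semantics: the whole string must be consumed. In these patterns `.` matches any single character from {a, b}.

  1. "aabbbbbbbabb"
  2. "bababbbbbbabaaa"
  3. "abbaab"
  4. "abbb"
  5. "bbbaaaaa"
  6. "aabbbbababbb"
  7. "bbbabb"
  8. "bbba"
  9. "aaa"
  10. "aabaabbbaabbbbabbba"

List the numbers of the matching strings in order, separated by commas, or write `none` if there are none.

1 → match
2 → match
3 → match
4 → no match
5 → no match
6 → no match
7 → match
8 → no match
9 → match
10 → no match

1, 2, 3, 7, 9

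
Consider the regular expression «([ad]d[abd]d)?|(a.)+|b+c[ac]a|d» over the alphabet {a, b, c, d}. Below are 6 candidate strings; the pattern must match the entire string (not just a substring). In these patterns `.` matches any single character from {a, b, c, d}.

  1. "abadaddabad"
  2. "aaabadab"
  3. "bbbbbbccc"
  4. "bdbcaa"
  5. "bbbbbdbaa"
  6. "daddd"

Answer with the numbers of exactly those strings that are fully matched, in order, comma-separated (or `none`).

1 → no match
2 → match
3 → no match
4 → no match
5 → no match
6 → no match

2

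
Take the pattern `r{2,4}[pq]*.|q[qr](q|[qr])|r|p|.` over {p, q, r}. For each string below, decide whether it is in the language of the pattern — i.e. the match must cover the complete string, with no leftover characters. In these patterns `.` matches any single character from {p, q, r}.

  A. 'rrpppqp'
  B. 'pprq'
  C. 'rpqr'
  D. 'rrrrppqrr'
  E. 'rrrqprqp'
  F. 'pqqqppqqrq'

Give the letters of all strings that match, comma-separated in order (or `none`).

A

A → match
B → no match
C → no match
D → no match
E → no match
F → no match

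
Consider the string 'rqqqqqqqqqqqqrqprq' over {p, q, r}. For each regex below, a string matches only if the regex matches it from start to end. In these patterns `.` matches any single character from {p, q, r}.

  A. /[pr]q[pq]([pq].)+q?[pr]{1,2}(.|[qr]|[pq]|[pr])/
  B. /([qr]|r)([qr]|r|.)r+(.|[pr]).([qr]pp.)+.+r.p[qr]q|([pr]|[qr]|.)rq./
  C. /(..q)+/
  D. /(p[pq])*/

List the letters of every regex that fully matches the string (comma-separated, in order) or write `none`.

A → no match
B → no match
C → match
D → no match

C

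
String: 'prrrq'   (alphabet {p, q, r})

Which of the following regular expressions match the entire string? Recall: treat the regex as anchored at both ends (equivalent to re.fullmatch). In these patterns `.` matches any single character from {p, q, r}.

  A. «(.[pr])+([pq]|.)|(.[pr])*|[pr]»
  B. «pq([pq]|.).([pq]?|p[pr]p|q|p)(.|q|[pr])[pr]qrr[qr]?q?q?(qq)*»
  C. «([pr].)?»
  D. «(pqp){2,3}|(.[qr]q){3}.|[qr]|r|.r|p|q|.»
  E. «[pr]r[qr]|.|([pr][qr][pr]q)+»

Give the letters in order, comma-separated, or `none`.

A → match
B → no match — must start with 'pq'
C → no match
D → no match
E → no match

A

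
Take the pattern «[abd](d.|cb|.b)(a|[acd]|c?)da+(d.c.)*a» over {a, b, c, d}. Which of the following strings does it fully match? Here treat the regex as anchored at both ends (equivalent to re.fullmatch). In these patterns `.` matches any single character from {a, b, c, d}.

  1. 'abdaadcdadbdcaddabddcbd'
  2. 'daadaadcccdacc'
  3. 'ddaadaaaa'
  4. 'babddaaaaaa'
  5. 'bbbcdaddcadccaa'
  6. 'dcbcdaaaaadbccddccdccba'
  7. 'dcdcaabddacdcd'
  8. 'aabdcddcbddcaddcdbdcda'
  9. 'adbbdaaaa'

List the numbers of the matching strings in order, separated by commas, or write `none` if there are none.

3, 4, 5, 6

1 → no match — must end with 'a'
2 → no match — must end with 'a'
3. 'ddaadaaaa' → match
4. 'babddaaaaaa' → match
5 → match
6 → match
7 → no match — must end with 'a'
8 → no match
9. 'adbbdaaaa' → no match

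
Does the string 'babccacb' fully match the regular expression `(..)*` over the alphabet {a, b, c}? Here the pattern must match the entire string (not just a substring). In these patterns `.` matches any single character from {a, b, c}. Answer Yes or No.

Yes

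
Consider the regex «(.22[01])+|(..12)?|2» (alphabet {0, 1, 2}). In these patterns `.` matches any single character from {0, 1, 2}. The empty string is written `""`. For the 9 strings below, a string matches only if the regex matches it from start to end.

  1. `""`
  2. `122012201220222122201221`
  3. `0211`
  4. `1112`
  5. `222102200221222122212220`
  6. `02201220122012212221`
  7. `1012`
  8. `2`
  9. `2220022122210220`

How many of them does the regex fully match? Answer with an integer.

8

1. `""` → match
2 → match
3. `0211` → no match
4. `1112` → match
5 → match
6 → match
7. `1012` → match
8. `2` → match
9 → match
Total matched: 8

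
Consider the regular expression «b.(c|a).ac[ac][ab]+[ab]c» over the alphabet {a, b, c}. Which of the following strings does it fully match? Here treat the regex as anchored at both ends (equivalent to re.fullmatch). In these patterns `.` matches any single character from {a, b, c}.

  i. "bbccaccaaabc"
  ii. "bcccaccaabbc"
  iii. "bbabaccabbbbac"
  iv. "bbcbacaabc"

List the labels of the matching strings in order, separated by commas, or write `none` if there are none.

i, ii, iii, iv

i → match
ii → match
iii → match
iv → match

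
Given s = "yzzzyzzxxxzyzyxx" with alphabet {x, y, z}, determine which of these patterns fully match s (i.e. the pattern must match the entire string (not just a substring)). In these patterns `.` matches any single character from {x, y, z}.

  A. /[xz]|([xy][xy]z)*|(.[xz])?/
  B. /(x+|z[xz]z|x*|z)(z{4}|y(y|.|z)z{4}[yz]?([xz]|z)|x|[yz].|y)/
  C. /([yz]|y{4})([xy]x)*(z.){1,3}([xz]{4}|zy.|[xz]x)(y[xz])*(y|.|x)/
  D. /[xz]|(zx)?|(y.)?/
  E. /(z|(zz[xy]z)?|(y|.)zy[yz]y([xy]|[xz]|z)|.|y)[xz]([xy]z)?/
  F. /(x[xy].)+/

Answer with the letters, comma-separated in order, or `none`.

C

A → no match
B → no match
C → match
D → no match
E → no match
F → no match — must start with "x"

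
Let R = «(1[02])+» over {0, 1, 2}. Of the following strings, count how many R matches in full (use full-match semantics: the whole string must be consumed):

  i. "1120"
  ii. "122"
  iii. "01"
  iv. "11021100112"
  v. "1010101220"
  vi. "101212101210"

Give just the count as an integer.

1

i → no match
ii → no match
iii → no match — must start with "1"
iv → no match
v → no match
vi → match
Total matched: 1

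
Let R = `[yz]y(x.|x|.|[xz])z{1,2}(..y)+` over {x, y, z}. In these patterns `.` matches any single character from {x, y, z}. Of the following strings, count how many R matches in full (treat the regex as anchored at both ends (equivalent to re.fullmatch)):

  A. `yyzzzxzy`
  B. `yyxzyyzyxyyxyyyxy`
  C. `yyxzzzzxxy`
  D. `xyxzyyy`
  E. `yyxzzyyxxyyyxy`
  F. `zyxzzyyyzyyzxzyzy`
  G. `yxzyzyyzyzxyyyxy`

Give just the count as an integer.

A → match
B → no match
C → no match
D → no match
E → no match
F → no match
G → no match
Total matched: 1

1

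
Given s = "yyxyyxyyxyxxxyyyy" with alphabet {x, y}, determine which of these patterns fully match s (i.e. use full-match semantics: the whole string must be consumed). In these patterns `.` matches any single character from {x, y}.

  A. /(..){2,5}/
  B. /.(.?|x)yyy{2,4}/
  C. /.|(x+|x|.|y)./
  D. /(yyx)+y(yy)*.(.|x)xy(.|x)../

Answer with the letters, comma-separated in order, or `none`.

A → no match
B → no match
C → no match
D → match

D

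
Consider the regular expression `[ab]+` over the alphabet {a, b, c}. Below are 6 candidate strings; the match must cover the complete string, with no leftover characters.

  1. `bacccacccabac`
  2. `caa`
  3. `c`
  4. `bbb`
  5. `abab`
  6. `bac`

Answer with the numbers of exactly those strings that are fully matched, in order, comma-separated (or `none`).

4, 5

1 → no match
2 → no match
3 → no match
4 → match
5 → match
6 → no match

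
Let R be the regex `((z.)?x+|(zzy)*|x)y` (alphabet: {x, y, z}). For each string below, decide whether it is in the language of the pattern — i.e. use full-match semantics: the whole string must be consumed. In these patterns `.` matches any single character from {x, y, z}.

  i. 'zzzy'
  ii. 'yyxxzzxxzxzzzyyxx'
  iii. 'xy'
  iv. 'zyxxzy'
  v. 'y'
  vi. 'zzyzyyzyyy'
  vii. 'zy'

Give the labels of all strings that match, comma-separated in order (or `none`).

iii, v

i → no match
ii → no match — must end with 'y'
iii → match
iv → no match
v → match
vi → no match
vii → no match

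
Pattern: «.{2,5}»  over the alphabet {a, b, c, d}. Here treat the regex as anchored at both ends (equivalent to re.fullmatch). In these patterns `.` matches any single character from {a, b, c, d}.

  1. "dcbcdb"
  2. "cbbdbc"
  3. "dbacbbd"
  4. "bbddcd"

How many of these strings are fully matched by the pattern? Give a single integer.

1 → no match
2 → no match
3 → no match
4 → no match
Total matched: 0

0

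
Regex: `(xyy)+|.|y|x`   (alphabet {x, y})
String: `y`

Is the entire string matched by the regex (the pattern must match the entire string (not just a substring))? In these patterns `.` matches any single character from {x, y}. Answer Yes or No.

Yes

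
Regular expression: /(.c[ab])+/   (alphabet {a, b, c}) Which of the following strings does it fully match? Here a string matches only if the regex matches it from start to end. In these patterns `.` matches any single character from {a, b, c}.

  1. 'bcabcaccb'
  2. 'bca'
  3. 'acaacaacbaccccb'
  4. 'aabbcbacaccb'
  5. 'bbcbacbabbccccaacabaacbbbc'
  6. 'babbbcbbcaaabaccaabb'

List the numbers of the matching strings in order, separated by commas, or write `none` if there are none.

1, 2

1. 'bcabcaccb' → match
2. 'bca' → match
3 → no match
4. 'aabbcbacaccb' → no match
5 → no match
6 → no match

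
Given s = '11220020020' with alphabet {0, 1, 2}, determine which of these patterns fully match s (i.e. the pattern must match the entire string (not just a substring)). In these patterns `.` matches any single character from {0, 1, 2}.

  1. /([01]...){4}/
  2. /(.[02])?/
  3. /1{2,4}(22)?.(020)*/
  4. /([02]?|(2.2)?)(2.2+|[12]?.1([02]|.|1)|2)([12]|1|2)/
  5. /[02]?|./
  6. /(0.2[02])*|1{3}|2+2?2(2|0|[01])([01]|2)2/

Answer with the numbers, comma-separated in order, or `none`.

1 → no match
2 → no match
3 → match
4 → no match
5 → no match
6 → no match

3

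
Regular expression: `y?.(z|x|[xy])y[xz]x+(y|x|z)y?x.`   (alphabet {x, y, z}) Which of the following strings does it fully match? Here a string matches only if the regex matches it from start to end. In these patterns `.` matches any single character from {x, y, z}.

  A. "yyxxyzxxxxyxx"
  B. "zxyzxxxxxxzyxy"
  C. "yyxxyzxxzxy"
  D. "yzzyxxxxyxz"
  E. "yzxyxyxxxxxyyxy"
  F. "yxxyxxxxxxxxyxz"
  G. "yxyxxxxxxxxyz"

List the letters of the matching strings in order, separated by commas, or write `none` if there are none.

A → no match
B → match
C. "yyxxyzxxzxy" → no match
D. "yzzyxxxxyxz" → match
E → no match
F → match
G → no match

B, D, F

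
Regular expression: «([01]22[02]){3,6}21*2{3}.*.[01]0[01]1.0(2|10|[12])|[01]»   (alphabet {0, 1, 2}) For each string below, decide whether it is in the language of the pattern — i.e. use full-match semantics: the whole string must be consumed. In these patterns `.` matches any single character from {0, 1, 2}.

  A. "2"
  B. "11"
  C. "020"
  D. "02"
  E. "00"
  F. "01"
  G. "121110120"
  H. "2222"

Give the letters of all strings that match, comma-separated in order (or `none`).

none

A → no match
B → no match
C → no match
D → no match
E → no match
F → no match
G → no match
H → no match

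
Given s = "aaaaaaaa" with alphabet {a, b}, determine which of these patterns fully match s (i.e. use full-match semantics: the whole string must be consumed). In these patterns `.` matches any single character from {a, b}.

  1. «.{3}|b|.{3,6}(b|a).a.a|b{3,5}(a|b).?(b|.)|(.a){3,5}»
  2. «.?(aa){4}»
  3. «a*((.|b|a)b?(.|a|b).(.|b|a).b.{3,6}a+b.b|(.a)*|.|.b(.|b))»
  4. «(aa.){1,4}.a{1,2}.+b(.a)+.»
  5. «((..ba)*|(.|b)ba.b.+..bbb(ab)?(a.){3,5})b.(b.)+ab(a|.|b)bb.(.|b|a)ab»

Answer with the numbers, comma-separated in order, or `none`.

1 → match
2 → match
3 → match
4 → no match
5 → no match — must end with "ab"

1, 2, 3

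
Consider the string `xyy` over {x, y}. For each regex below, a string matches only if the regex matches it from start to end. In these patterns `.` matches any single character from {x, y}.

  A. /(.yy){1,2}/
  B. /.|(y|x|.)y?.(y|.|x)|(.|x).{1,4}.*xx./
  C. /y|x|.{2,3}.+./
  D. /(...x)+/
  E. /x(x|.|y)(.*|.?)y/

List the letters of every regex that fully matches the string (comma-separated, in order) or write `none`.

A → match
B → match
C → no match
D → no match — must end with `x`
E → match

A, B, E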